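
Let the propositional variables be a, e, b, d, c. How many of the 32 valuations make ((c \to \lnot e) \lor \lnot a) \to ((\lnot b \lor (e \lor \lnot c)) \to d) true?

Initial set: {(((c \to \lnot e) \lor \lnot a) \to ((\lnot b \lor (e \lor \lnot c)) \to d))}.
(((c \to \lnot e) \lor \lnot a) \to ((\lnot b \lor (e \lor \lnot c)) \to d)): β-rule — branch into \lnot ((c \to \lnot e) \lor \lnot a)  //  ((\lnot b \lor (e \lor \lnot c)) \to d).
  branch 1 (add \lnot ((c \to \lnot e) \lor \lnot a)):
    \lnot ((c \to \lnot e) \lor \lnot a): α-rule — add \lnot (c \to \lnot e), \lnot \lnot a.
    \lnot (c \to \lnot e): α-rule — add c, \lnot \lnot e.
    ○ open, literals {a=true, c=true, e=true}.
  branch 2 (add ((\lnot b \lor (e \lor \lnot c)) \to d)):
    ((\lnot b \lor (e \lor \lnot c)) \to d): β-rule — branch into \lnot (\lnot b \lor (e \lor \lnot c))  //  d.
      branch 2.1 (add \lnot (\lnot b \lor (e \lor \lnot c))):
        \lnot (\lnot b \lor (e \lor \lnot c)): α-rule — add \lnot \lnot b, \lnot (e \lor \lnot c).
        \lnot (e \lor \lnot c): α-rule — add \lnot e, \lnot \lnot c.
        ○ open, literals {b=true, c=true, e=false}.
      branch 2.2 (add d):
        ○ open, literals {d=true}.
0 branches closed, 3 open.
Each open branch fixes some atoms; the unmentioned ones are free. Counting distinct full assignments: branch {a=true, c=true, e=true} (b, d) contributes 4 new; branch {b=true, c=true, e=false} (a, d) contributes 4 new; branch {d=true} (a, e, b, c) contributes 12 new. Total: 20.

20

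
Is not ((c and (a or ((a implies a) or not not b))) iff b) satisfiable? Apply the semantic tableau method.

Initial set: {not ((c and (a or ((a implies a) or not not b))) iff b)}.
not ((c and (a or ((a implies a) or not not b))) iff b): β-rule — branch into (c and (a or ((a implies a) or not not b))), not b  //  not (c and (a or ((a implies a) or not not b))), b.
  branch 1 (add (c and (a or ((a implies a) or not not b))), not b):
    (c and (a or ((a implies a) or not not b))): α-rule — add c, (a or ((a implies a) or not not b)).
    (a or ((a implies a) or not not b)): β-rule — branch into a  //  ((a implies a) or not not b).
      branch 1.1 (add a):
        ○ open, literals {a=T, b=F, c=T}.
      branch 1.2 (add ((a implies a) or not not b)):
        ((a implies a) or not not b): β-rule — branch into (a implies a)  //  not not b.
          branch 1.2.1 (add (a implies a)):
            (a implies a): β-rule — branch into not a  //  a.
              branch 1.2.1.1 (add not a):
                ○ open, literals {a=F, b=F, c=T}.
              branch 1.2.1.2 (add a):
                ○ open, literals {a=T, b=F, c=T}.
          branch 1.2.2 (add not not b):
            not not b: drop double negation, giving b.
            × closes — contains both b and not b.
  branch 2 (add not (c and (a or ((a implies a) or not not b))), b):
    not (c and (a or ((a implies a) or not not b))): β-rule — branch into not c  //  not (a or ((a implies a) or not not b)).
      branch 2.1 (add not c):
        ○ open, literals {b=T, c=F}.
      branch 2.2 (add not (a or ((a implies a) or not not b))):
        not (a or ((a implies a) or not not b)): α-rule — add not a, not ((a implies a) or not not b).
        not ((a implies a) or not not b): α-rule — add not (a implies a), not not not b.
        not (a implies a): α-rule — add a, not a.
        × closes — contains both a and not a.
2 branches closed, 4 open.
An open branch gives a satisfying assignment: a=T, b=F, c=T.

Satisfiable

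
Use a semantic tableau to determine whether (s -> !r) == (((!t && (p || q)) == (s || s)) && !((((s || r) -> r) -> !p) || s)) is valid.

Assume the negation and expand:
Initial set: {!((s -> !r) == (((!t && (p || q)) == (s || s)) && !((((s || r) -> r) -> !p) || s)))}.
!((s -> !r) == (((!t && (p || q)) == (s || s)) && !((((s || r) -> r) -> !p) || s))): β-rule — branch into (s -> !r), !(((!t && (p || q)) == (s || s)) && !((((s || r) -> r) -> !p) || s))  //  !(s -> !r), (((!t && (p || q)) == (s || s)) && !((((s || r) -> r) -> !p) || s)).
  branch 1 (add (s -> !r), !(((!t && (p || q)) == (s || s)) && !((((s || r) -> r) -> !p) || s))):
    (s -> !r): β-rule — branch into !s  //  !r.
      branch 1.1 (add !s):
        !(((!t && (p || q)) == (s || s)) && !((((s || r) -> r) -> !p) || s)): β-rule — branch into !((!t && (p || q)) == (s || s))  //  !!((((s || r) -> r) -> !p) || s).
          branch 1.1.1 (add !((!t && (p || q)) == (s || s))):
            !((!t && (p || q)) == (s || s)): β-rule — branch into (!t && (p || q)), !(s || s)  //  !(!t && (p || q)), (s || s).
              branch 1.1.1.1 (add (!t && (p || q)), !(s || s)):
                (!t && (p || q)): α-rule — add !t, (p || q).
                !(s || s): α-rule — add !s, !s.
                (p || q): β-rule — branch into p  //  q.
                  branch 1.1.1.1.1 (add p):
                    ○ open, literals {p=T, s=F, t=F}.
                  branch 1.1.1.1.2 (add q):
                    ○ open, literals {q=T, s=F, t=F}.
              branch 1.1.1.2 (add !(!t && (p || q)), (s || s)):
                !(!t && (p || q)): β-rule — branch into !!t  //  !(p || q).
                  branch 1.1.1.2.1 (add !!t):
                    (s || s): β-rule — branch into s  //  s.
                      branch 1.1.1.2.1.1 (add s):
                        × closes — contains both s and !s.
                      branch 1.1.1.2.1.2 (add s):
                        × closes — contains both s and !s.
                  branch 1.1.1.2.2 (add !(p || q)):
                    !(p || q): α-rule — add !p, !q.
                    (s || s): β-rule — branch into s  //  s.
                      branch 1.1.1.2.2.1 (add s):
                        × closes — contains both s and !s.
                      branch 1.1.1.2.2.2 (add s):
                        × closes — contains both s and !s.
          branch 1.1.2 (add !!((((s || r) -> r) -> !p) || s)):
            !!((((s || r) -> r) -> !p) || s): β-rule — branch into (((s || r) -> r) -> !p)  //  s.
              branch 1.1.2.1 (add (((s || r) -> r) -> !p)):
                (((s || r) -> r) -> !p): β-rule — branch into !((s || r) -> r)  //  !p.
                  branch 1.1.2.1.1 (add !((s || r) -> r)):
                    !((s || r) -> r): α-rule — add (s || r), !r.
                    (s || r): β-rule — branch into s  //  r.
                      branch 1.1.2.1.1.1 (add s):
                        × closes — contains both s and !s.
                      branch 1.1.2.1.1.2 (add r):
                        × closes — contains both r and !r.
                  branch 1.1.2.1.2 (add !p):
                    ○ open, literals {p=F, s=F}.
              branch 1.1.2.2 (add s):
                × closes — contains both s and !s.
      branch 1.2 (add !r):
        !(((!t && (p || q)) == (s || s)) && !((((s || r) -> r) -> !p) || s)): β-rule — branch into !((!t && (p || q)) == (s || s))  //  !!((((s || r) -> r) -> !p) || s).
          branch 1.2.1 (add !((!t && (p || q)) == (s || s))):
            !((!t && (p || q)) == (s || s)): β-rule — branch into (!t && (p || q)), !(s || s)  //  !(!t && (p || q)), (s || s).
              branch 1.2.1.1 (add (!t && (p || q)), !(s || s)):
                (!t && (p || q)): α-rule — add !t, (p || q).
                !(s || s): α-rule — add !s, !s.
                (p || q): β-rule — branch into p  //  q.
                  branch 1.2.1.1.1 (add p):
                    ○ open, literals {p=T, r=F, s=F, t=F}.
                  branch 1.2.1.1.2 (add q):
                    ○ open, literals {q=T, r=F, s=F, t=F}.
              branch 1.2.1.2 (add !(!t && (p || q)), (s || s)):
                !(!t && (p || q)): β-rule — branch into !!t  //  !(p || q).
                  branch 1.2.1.2.1 (add !!t):
                    (s || s): β-rule — branch into s  //  s.
                      branch 1.2.1.2.1.1 (add s):
                        ○ open, literals {r=F, s=T, t=T}.
                      branch 1.2.1.2.1.2 (add s):
                        ○ open, literals {r=F, s=T, t=T}.
                  branch 1.2.1.2.2 (add !(p || q)):
                    !(p || q): α-rule — add !p, !q.
                    (s || s): β-rule — branch into s  //  s.
                      branch 1.2.1.2.2.1 (add s):
                        ○ open, literals {p=F, q=F, r=F, s=T}.
                      branch 1.2.1.2.2.2 (add s):
                        ○ open, literals {p=F, q=F, r=F, s=T}.
          branch 1.2.2 (add !!((((s || r) -> r) -> !p) || s)):
            !!((((s || r) -> r) -> !p) || s): β-rule — branch into (((s || r) -> r) -> !p)  //  s.
              branch 1.2.2.1 (add (((s || r) -> r) -> !p)):
                (((s || r) -> r) -> !p): β-rule — branch into !((s || r) -> r)  //  !p.
                  branch 1.2.2.1.1 (add !((s || r) -> r)):
                    !((s || r) -> r): α-rule — add (s || r), !r.
                    (s || r): β-rule — branch into s  //  r.
                      branch 1.2.2.1.1.1 (add s):
                        ○ open, literals {r=F, s=T}.
                      branch 1.2.2.1.1.2 (add r):
                        × closes — contains both r and !r.
                  branch 1.2.2.1.2 (add !p):
                    ○ open, literals {p=F, r=F}.
              branch 1.2.2.2 (add s):
                ○ open, literals {r=F, s=T}.
  branch 2 (add !(s -> !r), (((!t && (p || q)) == (s || s)) && !((((s || r) -> r) -> !p) || s))):
    !(s -> !r): α-rule — add s, !!r.
    (((!t && (p || q)) == (s || s)) && !((((s || r) -> r) -> !p) || s)): α-rule — add ((!t && (p || q)) == (s || s)), !((((s || r) -> r) -> !p) || s).
    !((((s || r) -> r) -> !p) || s): α-rule — add !(((s || r) -> r) -> !p), !s.
    × closes — contains both s and !s.
9 branches closed, 12 open.
An open branch gives a countermodel: p=T, s=F, t=F (unmentioned atoms arbitrary); under it the original formula is false.

Not valid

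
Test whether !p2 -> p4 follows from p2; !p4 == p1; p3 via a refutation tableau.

Yes

Initial set: {T p2; T (!p4 == p1); T p3; F (!p2 -> p4)}.
F (!p2 -> p4): α-rule — add T !p2, F p4.
× closes — contains both p2 and !p2.
All 1 branch closes.
Every branch closed, so the premises entail the conclusion.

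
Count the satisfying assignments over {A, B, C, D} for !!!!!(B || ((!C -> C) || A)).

2

Initial set: {T !!!!!(B || ((!C -> C) || A))}.
T !!!!!(B || ((!C -> C) || A)): drop double negation, giving T !!!(B || ((!C -> C) || A)).
T !!!(B || ((!C -> C) || A)): drop double negation, giving T !(B || ((!C -> C) || A)).
T !(B || ((!C -> C) || A)): α-rule — add F B, F ((!C -> C) || A).
F ((!C -> C) || A): α-rule — add F (!C -> C), F A.
F (!C -> C): α-rule — add T !C, F C.
○ open, literals {A=F, B=F, C=F}.
0 branches closed, 1 open.
Each open branch fixes some atoms; the unmentioned ones are free. Counting distinct full assignments: branch {A=F, B=F, C=F} (D) contributes 2 new. Total: 2.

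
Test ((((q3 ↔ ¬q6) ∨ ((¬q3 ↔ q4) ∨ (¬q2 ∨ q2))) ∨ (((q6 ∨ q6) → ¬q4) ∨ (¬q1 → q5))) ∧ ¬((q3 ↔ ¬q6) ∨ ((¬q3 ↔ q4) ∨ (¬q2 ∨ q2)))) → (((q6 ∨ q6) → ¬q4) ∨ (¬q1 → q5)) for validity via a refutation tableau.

Valid

Assume the negation and expand:
Initial set: {¬(((((q3 ↔ ¬q6) ∨ ((¬q3 ↔ q4) ∨ (¬q2 ∨ q2))) ∨ (((q6 ∨ q6) → ¬q4) ∨ (¬q1 → q5))) ∧ ¬((q3 ↔ ¬q6) ∨ ((¬q3 ↔ q4) ∨ (¬q2 ∨ q2)))) → (((q6 ∨ q6) → ¬q4) ∨ (¬q1 → q5)))}.
¬(((((q3 ↔ ¬q6) ∨ ((¬q3 ↔ q4) ∨ (¬q2 ∨ q2))) ∨ (((q6 ∨ q6) → ¬q4) ∨ (¬q1 → q5))) ∧ ¬((q3 ↔ ¬q6) ∨ ((¬q3 ↔ q4) ∨ (¬q2 ∨ q2)))) → (((q6 ∨ q6) → ¬q4) ∨ (¬q1 → q5))): α-rule — add ((((q3 ↔ ¬q6) ∨ ((¬q3 ↔ q4) ∨ (¬q2 ∨ q2))) ∨ (((q6 ∨ q6) → ¬q4) ∨ (¬q1 → q5))) ∧ ¬((q3 ↔ ¬q6) ∨ ((¬q3 ↔ q4) ∨ (¬q2 ∨ q2)))), ¬(((q6 ∨ q6) → ¬q4) ∨ (¬q1 → q5)).
((((q3 ↔ ¬q6) ∨ ((¬q3 ↔ q4) ∨ (¬q2 ∨ q2))) ∨ (((q6 ∨ q6) → ¬q4) ∨ (¬q1 → q5))) ∧ ¬((q3 ↔ ¬q6) ∨ ((¬q3 ↔ q4) ∨ (¬q2 ∨ q2)))): α-rule — add (((q3 ↔ ¬q6) ∨ ((¬q3 ↔ q4) ∨ (¬q2 ∨ q2))) ∨ (((q6 ∨ q6) → ¬q4) ∨ (¬q1 → q5))), ¬((q3 ↔ ¬q6) ∨ ((¬q3 ↔ q4) ∨ (¬q2 ∨ q2))).
¬(((q6 ∨ q6) → ¬q4) ∨ (¬q1 → q5)): α-rule — add ¬((q6 ∨ q6) → ¬q4), ¬(¬q1 → q5).
¬((q3 ↔ ¬q6) ∨ ((¬q3 ↔ q4) ∨ (¬q2 ∨ q2))): α-rule — add ¬(q3 ↔ ¬q6), ¬((¬q3 ↔ q4) ∨ (¬q2 ∨ q2)).
¬((q6 ∨ q6) → ¬q4): α-rule — add (q6 ∨ q6), ¬¬q4.
¬(¬q1 → q5): α-rule — add ¬q1, ¬q5.
¬((¬q3 ↔ q4) ∨ (¬q2 ∨ q2)): α-rule — add ¬(¬q3 ↔ q4), ¬(¬q2 ∨ q2).
¬(¬q2 ∨ q2): α-rule — add ¬¬q2, ¬q2.
× closes — contains both q2 and ¬q2.
All 1 branch closes.
Every branch closed, so the negation is unsatisfiable and the formula is valid.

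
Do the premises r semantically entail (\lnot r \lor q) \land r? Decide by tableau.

No

Initial set: {r; \lnot ((\lnot r \lor q) \land r)}.
\lnot ((\lnot r \lor q) \land r): β-rule — branch into \lnot (\lnot r \lor q)  //  \lnot r.
  branch 1 (add \lnot (\lnot r \lor q)):
    \lnot (\lnot r \lor q): α-rule — add \lnot \lnot r, \lnot q.
    ○ open, literals {q=0, r=1}.
  branch 2 (add \lnot r):
    × closes — contains both r and \lnot r.
1 branch closed, 1 open.
An open branch gives a countermodel: q=0, r=1 (unmentioned atoms arbitrary); the premises hold there but the conclusion fails.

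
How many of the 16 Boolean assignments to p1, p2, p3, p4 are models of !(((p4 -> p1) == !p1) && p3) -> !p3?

10

Initial set: {(!(((p4 -> p1) == !p1) && p3) -> !p3)}.
(!(((p4 -> p1) == !p1) && p3) -> !p3): β-rule — branch into !!(((p4 -> p1) == !p1) && p3)  //  !p3.
  branch 1 (add !!(((p4 -> p1) == !p1) && p3)):
    !!(((p4 -> p1) == !p1) && p3): α-rule — add ((p4 -> p1) == !p1), p3.
    ((p4 -> p1) == !p1): β-rule — branch into (p4 -> p1), !p1  //  !(p4 -> p1), !!p1.
      branch 1.1 (add (p4 -> p1), !p1):
        (p4 -> p1): β-rule — branch into !p4  //  p1.
          branch 1.1.1 (add !p4):
            ○ open, literals {p1=F, p3=T, p4=F}.
          branch 1.1.2 (add p1):
            × closes — contains both p1 and !p1.
      branch 1.2 (add !(p4 -> p1), !!p1):
        !(p4 -> p1): α-rule — add p4, !p1.
        × closes — contains both p1 and !p1.
  branch 2 (add !p3):
    ○ open, literals {p3=F}.
2 branches closed, 2 open.
Each open branch fixes some atoms; the unmentioned ones are free. Counting distinct full assignments: branch {p1=F, p3=T, p4=F} (p2) contributes 2 new; branch {p3=F} (p1, p2, p4) contributes 8 new. Total: 10.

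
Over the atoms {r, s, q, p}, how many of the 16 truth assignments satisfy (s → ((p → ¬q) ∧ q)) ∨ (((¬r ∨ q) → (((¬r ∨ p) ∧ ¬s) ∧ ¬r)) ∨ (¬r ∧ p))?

Initial set: {T ((s → ((p → ¬q) ∧ q)) ∨ (((¬r ∨ q) → (((¬r ∨ p) ∧ ¬s) ∧ ¬r)) ∨ (¬r ∧ p)))}.
T ((s → ((p → ¬q) ∧ q)) ∨ (((¬r ∨ q) → (((¬r ∨ p) ∧ ¬s) ∧ ¬r)) ∨ (¬r ∧ p))): β-rule — branch into T (s → ((p → ¬q) ∧ q))  //  T (((¬r ∨ q) → (((¬r ∨ p) ∧ ¬s) ∧ ¬r)) ∨ (¬r ∧ p)).
  branch 1 (add T (s → ((p → ¬q) ∧ q))):
    T (s → ((p → ¬q) ∧ q)): β-rule — branch into F s  //  T ((p → ¬q) ∧ q).
      branch 1.1 (add F s):
        ○ open, literals {s=0}.
      branch 1.2 (add T ((p → ¬q) ∧ q)):
        T ((p → ¬q) ∧ q): α-rule — add T (p → ¬q), T q.
        T (p → ¬q): β-rule — branch into F p  //  T ¬q.
          branch 1.2.1 (add F p):
            ○ open, literals {p=0, q=1}.
          branch 1.2.2 (add T ¬q):
            × closes — contains both q and ¬q.
  branch 2 (add T (((¬r ∨ q) → (((¬r ∨ p) ∧ ¬s) ∧ ¬r)) ∨ (¬r ∧ p))):
    T (((¬r ∨ q) → (((¬r ∨ p) ∧ ¬s) ∧ ¬r)) ∨ (¬r ∧ p)): β-rule — branch into T ((¬r ∨ q) → (((¬r ∨ p) ∧ ¬s) ∧ ¬r))  //  T (¬r ∧ p).
      branch 2.1 (add T ((¬r ∨ q) → (((¬r ∨ p) ∧ ¬s) ∧ ¬r))):
        T ((¬r ∨ q) → (((¬r ∨ p) ∧ ¬s) ∧ ¬r)): β-rule — branch into F (¬r ∨ q)  //  T (((¬r ∨ p) ∧ ¬s) ∧ ¬r).
          branch 2.1.1 (add F (¬r ∨ q)):
            F (¬r ∨ q): α-rule — add F ¬r, F q.
            ○ open, literals {q=0, r=1}.
          branch 2.1.2 (add T (((¬r ∨ p) ∧ ¬s) ∧ ¬r)):
            T (((¬r ∨ p) ∧ ¬s) ∧ ¬r): α-rule — add T ((¬r ∨ p) ∧ ¬s), T ¬r.
            T ((¬r ∨ p) ∧ ¬s): α-rule — add T (¬r ∨ p), T ¬s.
            T (¬r ∨ p): β-rule — branch into T ¬r  //  T p.
              branch 2.1.2.1 (add T ¬r):
                ○ open, literals {r=0, s=0}.
              branch 2.1.2.2 (add T p):
                ○ open, literals {p=1, r=0, s=0}.
      branch 2.2 (add T (¬r ∧ p)):
        T (¬r ∧ p): α-rule — add T ¬r, T p.
        ○ open, literals {p=1, r=0}.
1 branch closed, 6 open.
Each open branch fixes some atoms; the unmentioned ones are free. Counting distinct full assignments: branch {s=0} (r, q, p) contributes 8 new; branch {p=0, q=1} (r, s) contributes 2 new; branch {q=0, r=1} (s, p) contributes 2 new; branch {r=0, s=0} (q, p) contributes 0 new; branch {p=1, r=0, s=0} (q) contributes 0 new; branch {p=1, r=0} (s, q) contributes 2 new. Total: 14.

14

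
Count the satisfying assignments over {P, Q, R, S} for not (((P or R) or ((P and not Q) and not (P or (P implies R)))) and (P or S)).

6

Initial set: {not (((P or R) or ((P and not Q) and not (P or (P implies R)))) and (P or S))}.
not (((P or R) or ((P and not Q) and not (P or (P implies R)))) and (P or S)): β-rule — branch into not ((P or R) or ((P and not Q) and not (P or (P implies R))))  //  not (P or S).
  branch 1 (add not ((P or R) or ((P and not Q) and not (P or (P implies R))))):
    not ((P or R) or ((P and not Q) and not (P or (P implies R)))): α-rule — add not (P or R), not ((P and not Q) and not (P or (P implies R))).
    not (P or R): α-rule — add not P, not R.
    not ((P and not Q) and not (P or (P implies R))): β-rule — branch into not (P and not Q)  //  not not (P or (P implies R)).
      branch 1.1 (add not (P and not Q)):
        not (P and not Q): β-rule — branch into not P  //  not not Q.
          branch 1.1.1 (add not P):
            ○ open, literals {P=0, R=0}.
          branch 1.1.2 (add not not Q):
            ○ open, literals {P=0, Q=1, R=0}.
      branch 1.2 (add not not (P or (P implies R))):
        not not (P or (P implies R)): β-rule — branch into P  //  (P implies R).
          branch 1.2.1 (add P):
            × closes — contains both P and not P.
          branch 1.2.2 (add (P implies R)):
            (P implies R): β-rule — branch into not P  //  R.
              branch 1.2.2.1 (add not P):
                ○ open, literals {P=0, R=0}.
              branch 1.2.2.2 (add R):
                × closes — contains both R and not R.
  branch 2 (add not (P or S)):
    not (P or S): α-rule — add not P, not S.
    ○ open, literals {P=0, S=0}.
2 branches closed, 4 open.
Each open branch fixes some atoms; the unmentioned ones are free. Counting distinct full assignments: branch {P=0, R=0} (Q, S) contributes 4 new; branch {P=0, Q=1, R=0} (S) contributes 0 new; branch {P=0, R=0} (Q, S) contributes 0 new; branch {P=0, S=0} (Q, R) contributes 2 new. Total: 6.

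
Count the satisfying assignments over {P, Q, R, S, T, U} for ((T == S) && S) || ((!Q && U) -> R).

58

Initial set: {T (((T == S) && S) || ((!Q && U) -> R))}.
T (((T == S) && S) || ((!Q && U) -> R)): β-rule — branch into T ((T == S) && S)  //  T ((!Q && U) -> R).
  branch 1 (add T ((T == S) && S)):
    T ((T == S) && S): α-rule — add T (T == S), T S.
    T (T == S): β-rule — branch into T T, T S  //  F T, F S.
      branch 1.1 (add T T, T S):
        ○ open, literals {S=true, T=true}.
      branch 1.2 (add F T, F S):
        × closes — contains both S and !S.
  branch 2 (add T ((!Q && U) -> R)):
    T ((!Q && U) -> R): β-rule — branch into F (!Q && U)  //  T R.
      branch 2.1 (add F (!Q && U)):
        F (!Q && U): β-rule — branch into F !Q  //  F U.
          branch 2.1.1 (add F !Q):
            ○ open, literals {Q=true}.
          branch 2.1.2 (add F U):
            ○ open, literals {U=false}.
      branch 2.2 (add T R):
        ○ open, literals {R=true}.
1 branch closed, 4 open.
Each open branch fixes some atoms; the unmentioned ones are free. Counting distinct full assignments: branch {S=true, T=true} (P, Q, R, U) contributes 16 new; branch {Q=true} (P, R, S, T, U) contributes 24 new; branch {U=false} (P, Q, R, S, T) contributes 12 new; branch {R=true} (P, Q, S, T, U) contributes 6 new. Total: 58.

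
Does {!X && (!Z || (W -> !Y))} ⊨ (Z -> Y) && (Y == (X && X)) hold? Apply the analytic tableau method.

Initial set: {T (!X && (!Z || (W -> !Y))); F ((Z -> Y) && (Y == (X && X)))}.
T (!X && (!Z || (W -> !Y))): α-rule — add T !X, T (!Z || (W -> !Y)).
F ((Z -> Y) && (Y == (X && X))): β-rule — branch into F (Z -> Y)  //  F (Y == (X && X)).
  branch 1 (add F (Z -> Y)):
    F (Z -> Y): α-rule — add T Z, F Y.
    T (!Z || (W -> !Y)): β-rule — branch into T !Z  //  T (W -> !Y).
      branch 1.1 (add T !Z):
        × closes — contains both Z and !Z.
      branch 1.2 (add T (W -> !Y)):
        T (W -> !Y): β-rule — branch into F W  //  T !Y.
          branch 1.2.1 (add F W):
            ○ open, literals {W=false, X=false, Y=false, Z=true}.
          branch 1.2.2 (add T !Y):
            ○ open, literals {X=false, Y=false, Z=true}.
  branch 2 (add F (Y == (X && X))):
    T (!Z || (W -> !Y)): β-rule — branch into T !Z  //  T (W -> !Y).
      branch 2.1 (add T !Z):
        F (Y == (X && X)): β-rule — branch into T Y, F (X && X)  //  F Y, T (X && X).
          branch 2.1.1 (add T Y, F (X && X)):
            F (X && X): β-rule — branch into F X  //  F X.
              branch 2.1.1.1 (add F X):
                ○ open, literals {X=false, Y=true, Z=false}.
              branch 2.1.1.2 (add F X):
                ○ open, literals {X=false, Y=true, Z=false}.
          branch 2.1.2 (add F Y, T (X && X)):
            T (X && X): α-rule — add T X, T X.
            × closes — contains both X and !X.
      branch 2.2 (add T (W -> !Y)):
        F (Y == (X && X)): β-rule — branch into T Y, F (X && X)  //  F Y, T (X && X).
          branch 2.2.1 (add T Y, F (X && X)):
            T (W -> !Y): β-rule — branch into F W  //  T !Y.
              branch 2.2.1.1 (add F W):
                F (X && X): β-rule — branch into F X  //  F X.
                  branch 2.2.1.1.1 (add F X):
                    ○ open, literals {W=false, X=false, Y=true}.
                  branch 2.2.1.1.2 (add F X):
                    ○ open, literals {W=false, X=false, Y=true}.
              branch 2.2.1.2 (add T !Y):
                × closes — contains both Y and !Y.
          branch 2.2.2 (add F Y, T (X && X)):
            T (X && X): α-rule — add T X, T X.
            × closes — contains both X and !X.
4 branches closed, 6 open.
An open branch gives a countermodel: W=false, X=false, Y=false, Z=true (unmentioned atoms arbitrary); the premises hold there but the conclusion fails.

No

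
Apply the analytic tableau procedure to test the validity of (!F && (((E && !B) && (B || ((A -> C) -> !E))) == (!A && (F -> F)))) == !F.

Not valid

Assume the negation and expand:
Initial set: {!((!F && (((E && !B) && (B || ((A -> C) -> !E))) == (!A && (F -> F)))) == !F)}.
!((!F && (((E && !B) && (B || ((A -> C) -> !E))) == (!A && (F -> F)))) == !F): β-rule — branch into (!F && (((E && !B) && (B || ((A -> C) -> !E))) == (!A && (F -> F)))), !!F  //  !(!F && (((E && !B) && (B || ((A -> C) -> !E))) == (!A && (F -> F)))), !F.
  branch 1 (add (!F && (((E && !B) && (B || ((A -> C) -> !E))) == (!A && (F -> F)))), !!F):
    (!F && (((E && !B) && (B || ((A -> C) -> !E))) == (!A && (F -> F)))): α-rule — add !F, (((E && !B) && (B || ((A -> C) -> !E))) == (!A && (F -> F))).
    × closes — contains both F and !F.
  branch 2 (add !(!F && (((E && !B) && (B || ((A -> C) -> !E))) == (!A && (F -> F)))), !F):
    !(!F && (((E && !B) && (B || ((A -> C) -> !E))) == (!A && (F -> F)))): β-rule — branch into !!F  //  !(((E && !B) && (B || ((A -> C) -> !E))) == (!A && (F -> F))).
      branch 2.1 (add !!F):
        × closes — contains both F and !F.
      branch 2.2 (add !(((E && !B) && (B || ((A -> C) -> !E))) == (!A && (F -> F)))):
        !(((E && !B) && (B || ((A -> C) -> !E))) == (!A && (F -> F))): β-rule — branch into ((E && !B) && (B || ((A -> C) -> !E))), !(!A && (F -> F))  //  !((E && !B) && (B || ((A -> C) -> !E))), (!A && (F -> F)).
          branch 2.2.1 (add ((E && !B) && (B || ((A -> C) -> !E))), !(!A && (F -> F))):
            ((E && !B) && (B || ((A -> C) -> !E))): α-rule — add (E && !B), (B || ((A -> C) -> !E)).
            (E && !B): α-rule — add E, !B.
            !(!A && (F -> F)): β-rule — branch into !!A  //  !(F -> F).
              branch 2.2.1.1 (add !!A):
                (B || ((A -> C) -> !E)): β-rule — branch into B  //  ((A -> C) -> !E).
                  branch 2.2.1.1.1 (add B):
                    × closes — contains both B and !B.
                  branch 2.2.1.1.2 (add ((A -> C) -> !E)):
                    ((A -> C) -> !E): β-rule — branch into !(A -> C)  //  !E.
                      branch 2.2.1.1.2.1 (add !(A -> C)):
                        !(A -> C): α-rule — add A, !C.
                        ○ open, literals {A=T, B=F, C=F, E=T, F=F}.
                      branch 2.2.1.1.2.2 (add !E):
                        × closes — contains both E and !E.
              branch 2.2.1.2 (add !(F -> F)):
                !(F -> F): α-rule — add F, !F.
                × closes — contains both F and !F.
          branch 2.2.2 (add !((E && !B) && (B || ((A -> C) -> !E))), (!A && (F -> F))):
            (!A && (F -> F)): α-rule — add !A, (F -> F).
            !((E && !B) && (B || ((A -> C) -> !E))): β-rule — branch into !(E && !B)  //  !(B || ((A -> C) -> !E)).
              branch 2.2.2.1 (add !(E && !B)):
                (F -> F): β-rule — branch into !F  //  F.
                  branch 2.2.2.1.1 (add !F):
                    !(E && !B): β-rule — branch into !E  //  !!B.
                      branch 2.2.2.1.1.1 (add !E):
                        ○ open, literals {A=F, E=F, F=F}.
                      branch 2.2.2.1.1.2 (add !!B):
                        ○ open, literals {A=F, B=T, F=F}.
                  branch 2.2.2.1.2 (add F):
                    × closes — contains both F and !F.
              branch 2.2.2.2 (add !(B || ((A -> C) -> !E))):
                !(B || ((A -> C) -> !E)): α-rule — add !B, !((A -> C) -> !E).
                !((A -> C) -> !E): α-rule — add (A -> C), !!E.
                (F -> F): β-rule — branch into !F  //  F.
                  branch 2.2.2.2.1 (add !F):
                    (A -> C): β-rule — branch into !A  //  C.
                      branch 2.2.2.2.1.1 (add !A):
                        ○ open, literals {A=F, B=F, E=T, F=F}.
                      branch 2.2.2.2.1.2 (add C):
                        ○ open, literals {A=F, B=F, C=T, E=T, F=F}.
                  branch 2.2.2.2.2 (add F):
                    × closes — contains both F and !F.
7 branches closed, 5 open.
An open branch gives a countermodel: A=T, B=F, C=F, E=T, F=F (unmentioned atoms arbitrary); under it the original formula is false.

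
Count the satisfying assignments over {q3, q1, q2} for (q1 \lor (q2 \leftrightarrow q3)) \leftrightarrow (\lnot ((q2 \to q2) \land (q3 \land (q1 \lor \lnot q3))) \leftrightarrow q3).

Initial set: {((q1 \lor (q2 \leftrightarrow q3)) \leftrightarrow (\lnot ((q2 \to q2) \land (q3 \land (q1 \lor \lnot q3))) \leftrightarrow q3))}.
((q1 \lor (q2 \leftrightarrow q3)) \leftrightarrow (\lnot ((q2 \to q2) \land (q3 \land (q1 \lor \lnot q3))) \leftrightarrow q3)): β-rule — branch into (q1 \lor (q2 \leftrightarrow q3)), (\lnot ((q2 \to q2) \land (q3 \land (q1 \lor \lnot q3))) \leftrightarrow q3)  //  \lnot (q1 \lor (q2 \leftrightarrow q3)), \lnot (\lnot ((q2 \to q2) \land (q3 \land (q1 \lor \lnot q3))) \leftrightarrow q3).
  branch 1 (add (q1 \lor (q2 \leftrightarrow q3)), (\lnot ((q2 \to q2) \land (q3 \land (q1 \lor \lnot q3))) \leftrightarrow q3)):
    (q1 \lor (q2 \leftrightarrow q3)): β-rule — branch into q1  //  (q2 \leftrightarrow q3).
      branch 1.1 (add q1):
        (\lnot ((q2 \to q2) \land (q3 \land (q1 \lor \lnot q3))) \leftrightarrow q3): β-rule — branch into \lnot ((q2 \to q2) \land (q3 \land (q1 \lor \lnot q3))), q3  //  \lnot \lnot ((q2 \to q2) \land (q3 \land (q1 \lor \lnot q3))), \lnot q3.
          branch 1.1.1 (add \lnot ((q2 \to q2) \land (q3 \land (q1 \lor \lnot q3))), q3):
            \lnot ((q2 \to q2) \land (q3 \land (q1 \lor \lnot q3))): β-rule — branch into \lnot (q2 \to q2)  //  \lnot (q3 \land (q1 \lor \lnot q3)).
              branch 1.1.1.1 (add \lnot (q2 \to q2)):
                \lnot (q2 \to q2): α-rule — add q2, \lnot q2.
                × closes — contains both q2 and \lnot q2.
              branch 1.1.1.2 (add \lnot (q3 \land (q1 \lor \lnot q3))):
                \lnot (q3 \land (q1 \lor \lnot q3)): β-rule — branch into \lnot q3  //  \lnot (q1 \lor \lnot q3).
                  branch 1.1.1.2.1 (add \lnot q3):
                    × closes — contains both q3 and \lnot q3.
                  branch 1.1.1.2.2 (add \lnot (q1 \lor \lnot q3)):
                    \lnot (q1 \lor \lnot q3): α-rule — add \lnot q1, \lnot \lnot q3.
                    × closes — contains both q1 and \lnot q1.
          branch 1.1.2 (add \lnot \lnot ((q2 \to q2) \land (q3 \land (q1 \lor \lnot q3))), \lnot q3):
            \lnot \lnot ((q2 \to q2) \land (q3 \land (q1 \lor \lnot q3))): α-rule — add (q2 \to q2), (q3 \land (q1 \lor \lnot q3)).
            (q3 \land (q1 \lor \lnot q3)): α-rule — add q3, (q1 \lor \lnot q3).
            × closes — contains both q3 and \lnot q3.
      branch 1.2 (add (q2 \leftrightarrow q3)):
        (\lnot ((q2 \to q2) \land (q3 \land (q1 \lor \lnot q3))) \leftrightarrow q3): β-rule — branch into \lnot ((q2 \to q2) \land (q3 \land (q1 \lor \lnot q3))), q3  //  \lnot \lnot ((q2 \to q2) \land (q3 \land (q1 \lor \lnot q3))), \lnot q3.
          branch 1.2.1 (add \lnot ((q2 \to q2) \land (q3 \land (q1 \lor \lnot q3))), q3):
            (q2 \leftrightarrow q3): β-rule — branch into q2, q3  //  \lnot q2, \lnot q3.
              branch 1.2.1.1 (add q2, q3):
                \lnot ((q2 \to q2) \land (q3 \land (q1 \lor \lnot q3))): β-rule — branch into \lnot (q2 \to q2)  //  \lnot (q3 \land (q1 \lor \lnot q3)).
                  branch 1.2.1.1.1 (add \lnot (q2 \to q2)):
                    \lnot (q2 \to q2): α-rule — add q2, \lnot q2.
                    × closes — contains both q2 and \lnot q2.
                  branch 1.2.1.1.2 (add \lnot (q3 \land (q1 \lor \lnot q3))):
                    \lnot (q3 \land (q1 \lor \lnot q3)): β-rule — branch into \lnot q3  //  \lnot (q1 \lor \lnot q3).
                      branch 1.2.1.1.2.1 (add \lnot q3):
                        × closes — contains both q3 and \lnot q3.
                      branch 1.2.1.1.2.2 (add \lnot (q1 \lor \lnot q3)):
                        \lnot (q1 \lor \lnot q3): α-rule — add \lnot q1, \lnot \lnot q3.
                        ○ open, literals {q1=false, q2=true, q3=true}.
              branch 1.2.1.2 (add \lnot q2, \lnot q3):
                × closes — contains both q3 and \lnot q3.
          branch 1.2.2 (add \lnot \lnot ((q2 \to q2) \land (q3 \land (q1 \lor \lnot q3))), \lnot q3):
            \lnot \lnot ((q2 \to q2) \land (q3 \land (q1 \lor \lnot q3))): α-rule — add (q2 \to q2), (q3 \land (q1 \lor \lnot q3)).
            (q3 \land (q1 \lor \lnot q3)): α-rule — add q3, (q1 \lor \lnot q3).
            × closes — contains both q3 and \lnot q3.
  branch 2 (add \lnot (q1 \lor (q2 \leftrightarrow q3)), \lnot (\lnot ((q2 \to q2) \land (q3 \land (q1 \lor \lnot q3))) \leftrightarrow q3)):
    \lnot (q1 \lor (q2 \leftrightarrow q3)): α-rule — add \lnot q1, \lnot (q2 \leftrightarrow q3).
    \lnot (\lnot ((q2 \to q2) \land (q3 \land (q1 \lor \lnot q3))) \leftrightarrow q3): β-rule — branch into \lnot ((q2 \to q2) \land (q3 \land (q1 \lor \lnot q3))), \lnot q3  //  \lnot \lnot ((q2 \to q2) \land (q3 \land (q1 \lor \lnot q3))), q3.
      branch 2.1 (add \lnot ((q2 \to q2) \land (q3 \land (q1 \lor \lnot q3))), \lnot q3):
        \lnot (q2 \leftrightarrow q3): β-rule — branch into q2, \lnot q3  //  \lnot q2, q3.
          branch 2.1.1 (add q2, \lnot q3):
            \lnot ((q2 \to q2) \land (q3 \land (q1 \lor \lnot q3))): β-rule — branch into \lnot (q2 \to q2)  //  \lnot (q3 \land (q1 \lor \lnot q3)).
              branch 2.1.1.1 (add \lnot (q2 \to q2)):
                \lnot (q2 \to q2): α-rule — add q2, \lnot q2.
                × closes — contains both q2 and \lnot q2.
              branch 2.1.1.2 (add \lnot (q3 \land (q1 \lor \lnot q3))):
                \lnot (q3 \land (q1 \lor \lnot q3)): β-rule — branch into \lnot q3  //  \lnot (q1 \lor \lnot q3).
                  branch 2.1.1.2.1 (add \lnot q3):
                    ○ open, literals {q1=false, q2=true, q3=false}.
                  branch 2.1.1.2.2 (add \lnot (q1 \lor \lnot q3)):
                    \lnot (q1 \lor \lnot q3): α-rule — add \lnot q1, \lnot \lnot q3.
                    × closes — contains both q3 and \lnot q3.
          branch 2.1.2 (add \lnot q2, q3):
            × closes — contains both q3 and \lnot q3.
      branch 2.2 (add \lnot \lnot ((q2 \to q2) \land (q3 \land (q1 \lor \lnot q3))), q3):
        \lnot \lnot ((q2 \to q2) \land (q3 \land (q1 \lor \lnot q3))): α-rule — add (q2 \to q2), (q3 \land (q1 \lor \lnot q3)).
        (q3 \land (q1 \lor \lnot q3)): α-rule — add q3, (q1 \lor \lnot q3).
        \lnot (q2 \leftrightarrow q3): β-rule — branch into q2, \lnot q3  //  \lnot q2, q3.
          branch 2.2.1 (add q2, \lnot q3):
            × closes — contains both q3 and \lnot q3.
          branch 2.2.2 (add \lnot q2, q3):
            (q2 \to q2): β-rule — branch into \lnot q2  //  q2.
              branch 2.2.2.1 (add \lnot q2):
                (q1 \lor \lnot q3): β-rule — branch into q1  //  \lnot q3.
                  branch 2.2.2.1.1 (add q1):
                    × closes — contains both q1 and \lnot q1.
                  branch 2.2.2.1.2 (add \lnot q3):
                    × closes — contains both q3 and \lnot q3.
              branch 2.2.2.2 (add q2):
                × closes — contains both q2 and \lnot q2.
15 branches closed, 2 open.
Each open branch fixes some atoms; the unmentioned ones are free. Counting distinct full assignments: branch {q1=false, q2=true, q3=true} (none free) contributes 1 new; branch {q1=false, q2=true, q3=false} (none free) contributes 1 new. Total: 2.

2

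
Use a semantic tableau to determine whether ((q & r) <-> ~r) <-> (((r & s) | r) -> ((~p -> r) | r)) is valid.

Not valid

Assume the negation and expand:
Initial set: {~(((q & r) <-> ~r) <-> (((r & s) | r) -> ((~p -> r) | r)))}.
~(((q & r) <-> ~r) <-> (((r & s) | r) -> ((~p -> r) | r))): β-rule — branch into ((q & r) <-> ~r), ~(((r & s) | r) -> ((~p -> r) | r))  //  ~((q & r) <-> ~r), (((r & s) | r) -> ((~p -> r) | r)).
  branch 1 (add ((q & r) <-> ~r), ~(((r & s) | r) -> ((~p -> r) | r))):
    ~(((r & s) | r) -> ((~p -> r) | r)): α-rule — add ((r & s) | r), ~((~p -> r) | r).
    ~((~p -> r) | r): α-rule — add ~(~p -> r), ~r.
    ~(~p -> r): α-rule — add ~p, ~r.
    ((q & r) <-> ~r): β-rule — branch into (q & r), ~r  //  ~(q & r), ~~r.
      branch 1.1 (add (q & r), ~r):
        (q & r): α-rule — add q, r.
        × closes — contains both r and ~r.
      branch 1.2 (add ~(q & r), ~~r):
        × closes — contains both r and ~r.
  branch 2 (add ~((q & r) <-> ~r), (((r & s) | r) -> ((~p -> r) | r))):
    ~((q & r) <-> ~r): β-rule — branch into (q & r), ~~r  //  ~(q & r), ~r.
      branch 2.1 (add (q & r), ~~r):
        (q & r): α-rule — add q, r.
        (((r & s) | r) -> ((~p -> r) | r)): β-rule — branch into ~((r & s) | r)  //  ((~p -> r) | r).
          branch 2.1.1 (add ~((r & s) | r)):
            ~((r & s) | r): α-rule — add ~(r & s), ~r.
            × closes — contains both r and ~r.
          branch 2.1.2 (add ((~p -> r) | r)):
            ((~p -> r) | r): β-rule — branch into (~p -> r)  //  r.
              branch 2.1.2.1 (add (~p -> r)):
                (~p -> r): β-rule — branch into ~~p  //  r.
                  branch 2.1.2.1.1 (add ~~p):
                    ○ open, literals {p=1, q=1, r=1}.
                  branch 2.1.2.1.2 (add r):
                    ○ open, literals {q=1, r=1}.
              branch 2.1.2.2 (add r):
                ○ open, literals {q=1, r=1}.
      branch 2.2 (add ~(q & r), ~r):
        (((r & s) | r) -> ((~p -> r) | r)): β-rule — branch into ~((r & s) | r)  //  ((~p -> r) | r).
          branch 2.2.1 (add ~((r & s) | r)):
            ~((r & s) | r): α-rule — add ~(r & s), ~r.
            ~(q & r): β-rule — branch into ~q  //  ~r.
              branch 2.2.1.1 (add ~q):
                ~(r & s): β-rule — branch into ~r  //  ~s.
                  branch 2.2.1.1.1 (add ~r):
                    ○ open, literals {q=0, r=0}.
                  branch 2.2.1.1.2 (add ~s):
                    ○ open, literals {q=0, r=0, s=0}.
              branch 2.2.1.2 (add ~r):
                ~(r & s): β-rule — branch into ~r  //  ~s.
                  branch 2.2.1.2.1 (add ~r):
                    ○ open, literals {r=0}.
                  branch 2.2.1.2.2 (add ~s):
                    ○ open, literals {r=0, s=0}.
          branch 2.2.2 (add ((~p -> r) | r)):
            ~(q & r): β-rule — branch into ~q  //  ~r.
              branch 2.2.2.1 (add ~q):
                ((~p -> r) | r): β-rule — branch into (~p -> r)  //  r.
                  branch 2.2.2.1.1 (add (~p -> r)):
                    (~p -> r): β-rule — branch into ~~p  //  r.
                      branch 2.2.2.1.1.1 (add ~~p):
                        ○ open, literals {p=1, q=0, r=0}.
                      branch 2.2.2.1.1.2 (add r):
                        × closes — contains both r and ~r.
                  branch 2.2.2.1.2 (add r):
                    × closes — contains both r and ~r.
              branch 2.2.2.2 (add ~r):
                ((~p -> r) | r): β-rule — branch into (~p -> r)  //  r.
                  branch 2.2.2.2.1 (add (~p -> r)):
                    (~p -> r): β-rule — branch into ~~p  //  r.
                      branch 2.2.2.2.1.1 (add ~~p):
                        ○ open, literals {p=1, r=0}.
                      branch 2.2.2.2.1.2 (add r):
                        × closes — contains both r and ~r.
                  branch 2.2.2.2.2 (add r):
                    × closes — contains both r and ~r.
7 branches closed, 9 open.
An open branch gives a countermodel: p=1, q=1, r=1 (unmentioned atoms arbitrary); under it the original formula is false.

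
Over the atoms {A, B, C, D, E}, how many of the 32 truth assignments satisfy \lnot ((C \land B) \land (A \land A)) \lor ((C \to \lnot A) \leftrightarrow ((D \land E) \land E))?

31

Initial set: {(\lnot ((C \land B) \land (A \land A)) \lor ((C \to \lnot A) \leftrightarrow ((D \land E) \land E)))}.
(\lnot ((C \land B) \land (A \land A)) \lor ((C \to \lnot A) \leftrightarrow ((D \land E) \land E))): β-rule — branch into \lnot ((C \land B) \land (A \land A))  //  ((C \to \lnot A) \leftrightarrow ((D \land E) \land E)).
  branch 1 (add \lnot ((C \land B) \land (A \land A))):
    \lnot ((C \land B) \land (A \land A)): β-rule — branch into \lnot (C \land B)  //  \lnot (A \land A).
      branch 1.1 (add \lnot (C \land B)):
        \lnot (C \land B): β-rule — branch into \lnot C  //  \lnot B.
          branch 1.1.1 (add \lnot C):
            ○ open, literals {C=false}.
          branch 1.1.2 (add \lnot B):
            ○ open, literals {B=false}.
      branch 1.2 (add \lnot (A \land A)):
        \lnot (A \land A): β-rule — branch into \lnot A  //  \lnot A.
          branch 1.2.1 (add \lnot A):
            ○ open, literals {A=false}.
          branch 1.2.2 (add \lnot A):
            ○ open, literals {A=false}.
  branch 2 (add ((C \to \lnot A) \leftrightarrow ((D \land E) \land E))):
    ((C \to \lnot A) \leftrightarrow ((D \land E) \land E)): β-rule — branch into (C \to \lnot A), ((D \land E) \land E)  //  \lnot (C \to \lnot A), \lnot ((D \land E) \land E).
      branch 2.1 (add (C \to \lnot A), ((D \land E) \land E)):
        ((D \land E) \land E): α-rule — add (D \land E), E.
        (D \land E): α-rule — add D, E.
        (C \to \lnot A): β-rule — branch into \lnot C  //  \lnot A.
          branch 2.1.1 (add \lnot C):
            ○ open, literals {C=false, D=true, E=true}.
          branch 2.1.2 (add \lnot A):
            ○ open, literals {A=false, D=true, E=true}.
      branch 2.2 (add \lnot (C \to \lnot A), \lnot ((D \land E) \land E)):
        \lnot (C \to \lnot A): α-rule — add C, \lnot \lnot A.
        \lnot ((D \land E) \land E): β-rule — branch into \lnot (D \land E)  //  \lnot E.
          branch 2.2.1 (add \lnot (D \land E)):
            \lnot (D \land E): β-rule — branch into \lnot D  //  \lnot E.
              branch 2.2.1.1 (add \lnot D):
                ○ open, literals {A=true, C=true, D=false}.
              branch 2.2.1.2 (add \lnot E):
                ○ open, literals {A=true, C=true, E=false}.
          branch 2.2.2 (add \lnot E):
            ○ open, literals {A=true, C=true, E=false}.
0 branches closed, 9 open.
Each open branch fixes some atoms; the unmentioned ones are free. Counting distinct full assignments: branch {C=false} (A, B, D, E) contributes 16 new; branch {B=false} (A, C, D, E) contributes 8 new; branch {A=false} (B, C, D, E) contributes 4 new; branch {A=false} (B, C, D, E) contributes 0 new; branch {C=false, D=true, E=true} (A, B) contributes 0 new; branch {A=false, D=true, E=true} (B, C) contributes 0 new; branch {A=true, C=true, D=false} (B, E) contributes 2 new; branch {A=true, C=true, E=false} (B, D) contributes 1 new; branch {A=true, C=true, E=false} (B, D) contributes 0 new. Total: 31.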